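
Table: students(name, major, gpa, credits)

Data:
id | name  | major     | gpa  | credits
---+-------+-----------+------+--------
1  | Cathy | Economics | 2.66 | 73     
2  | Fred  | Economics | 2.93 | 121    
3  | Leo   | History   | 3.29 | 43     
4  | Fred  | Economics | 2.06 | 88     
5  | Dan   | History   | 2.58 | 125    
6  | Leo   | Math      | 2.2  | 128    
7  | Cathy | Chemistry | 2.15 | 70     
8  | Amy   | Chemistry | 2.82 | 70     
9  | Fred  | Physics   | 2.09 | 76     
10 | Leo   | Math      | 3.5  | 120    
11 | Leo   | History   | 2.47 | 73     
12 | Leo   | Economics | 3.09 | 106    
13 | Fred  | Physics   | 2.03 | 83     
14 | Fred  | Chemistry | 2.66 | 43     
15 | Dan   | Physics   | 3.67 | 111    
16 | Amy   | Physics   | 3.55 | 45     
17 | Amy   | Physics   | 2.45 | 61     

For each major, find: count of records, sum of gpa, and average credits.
SELECT major,
       COUNT(*) as cnt,
       SUM(gpa) as total_gpa,
       AVG(credits) as avg_credits
FROM students
GROUP BY major

Result:
  Chemistry: 3 records, 7.63 total gpa, 61.00 avg credits
  Economics: 4 records, 10.74 total gpa, 97.00 avg credits
  History: 3 records, 8.34 total gpa, 80.33 avg credits
  Math: 2 records, 5.70 total gpa, 124.00 avg credits
  Physics: 5 records, 13.79 total gpa, 75.20 avg credits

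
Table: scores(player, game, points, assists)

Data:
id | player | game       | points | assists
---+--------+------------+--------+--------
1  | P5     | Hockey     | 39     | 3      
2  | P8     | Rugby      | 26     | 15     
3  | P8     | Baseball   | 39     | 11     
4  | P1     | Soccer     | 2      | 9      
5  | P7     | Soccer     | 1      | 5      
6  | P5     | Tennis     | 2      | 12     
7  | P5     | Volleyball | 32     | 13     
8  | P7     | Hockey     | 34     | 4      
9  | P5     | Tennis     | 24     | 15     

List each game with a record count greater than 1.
SELECT game, COUNT(*) as cnt
FROM scores
GROUP BY game
HAVING COUNT(*) > 1

Result:
  Hockey: 2
  Soccer: 2
  Tennis: 2

Note: HAVING filters groups after aggregation, WHERE filters rows before.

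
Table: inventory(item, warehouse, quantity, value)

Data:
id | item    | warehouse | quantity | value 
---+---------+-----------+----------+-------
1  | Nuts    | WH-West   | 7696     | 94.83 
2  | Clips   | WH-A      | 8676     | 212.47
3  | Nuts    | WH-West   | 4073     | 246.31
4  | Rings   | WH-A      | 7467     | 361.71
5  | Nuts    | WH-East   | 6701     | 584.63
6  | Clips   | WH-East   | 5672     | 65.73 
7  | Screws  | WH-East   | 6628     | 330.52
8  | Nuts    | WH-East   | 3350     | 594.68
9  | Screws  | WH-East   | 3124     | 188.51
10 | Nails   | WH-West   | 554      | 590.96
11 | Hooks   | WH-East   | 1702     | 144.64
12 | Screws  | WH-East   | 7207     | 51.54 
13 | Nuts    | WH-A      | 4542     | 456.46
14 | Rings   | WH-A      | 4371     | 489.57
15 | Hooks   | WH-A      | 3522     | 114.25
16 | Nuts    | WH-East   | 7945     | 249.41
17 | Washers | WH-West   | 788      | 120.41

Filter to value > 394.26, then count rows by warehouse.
SELECT warehouse, COUNT(*)
FROM inventory
WHERE value > 394.26
GROUP BY warehouse

Note: WHERE filters rows before grouping.

Result:
  WH-A: 2
  WH-East: 2
  WH-West: 1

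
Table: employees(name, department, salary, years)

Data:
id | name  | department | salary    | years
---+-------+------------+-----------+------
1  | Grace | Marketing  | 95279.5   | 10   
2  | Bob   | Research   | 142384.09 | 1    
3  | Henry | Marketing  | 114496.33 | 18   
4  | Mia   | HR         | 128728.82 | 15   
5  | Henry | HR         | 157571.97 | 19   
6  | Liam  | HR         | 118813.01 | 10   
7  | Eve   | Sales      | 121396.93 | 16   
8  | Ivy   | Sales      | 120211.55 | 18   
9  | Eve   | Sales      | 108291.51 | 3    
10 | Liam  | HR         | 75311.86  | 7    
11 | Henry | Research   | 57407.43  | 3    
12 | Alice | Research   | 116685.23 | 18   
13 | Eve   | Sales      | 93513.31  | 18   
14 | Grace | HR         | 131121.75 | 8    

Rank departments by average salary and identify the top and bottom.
SELECT department, AVG(salary)
FROM employees
GROUP BY department
ORDER BY AVG(salary)

All groups:
  Marketing: 104887.92
  Research: 105492.25
  Sales: 110853.33
  HR: 122309.48

Highest: HR (122309.48)
Lowest: Marketing (104887.92)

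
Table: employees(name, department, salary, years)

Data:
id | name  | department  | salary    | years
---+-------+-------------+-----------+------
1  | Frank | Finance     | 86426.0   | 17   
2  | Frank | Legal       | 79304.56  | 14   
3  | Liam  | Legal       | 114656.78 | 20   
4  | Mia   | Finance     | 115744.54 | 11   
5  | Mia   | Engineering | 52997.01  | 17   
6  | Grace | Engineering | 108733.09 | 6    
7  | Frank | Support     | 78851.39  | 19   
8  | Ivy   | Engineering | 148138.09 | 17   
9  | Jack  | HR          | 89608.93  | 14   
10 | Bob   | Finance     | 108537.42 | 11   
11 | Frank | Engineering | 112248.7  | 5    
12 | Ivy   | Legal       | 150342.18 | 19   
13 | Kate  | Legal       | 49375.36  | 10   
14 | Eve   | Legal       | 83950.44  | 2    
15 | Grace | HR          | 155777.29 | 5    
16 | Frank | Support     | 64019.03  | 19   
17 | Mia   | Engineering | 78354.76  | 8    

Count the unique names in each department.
SELECT department, COUNT(DISTINCT name)
FROM employees
GROUP BY department

Result:
  Engineering: 4 distinct
  Finance: 3 distinct
  HR: 2 distinct
  Legal: 5 distinct
  Support: 1 distinct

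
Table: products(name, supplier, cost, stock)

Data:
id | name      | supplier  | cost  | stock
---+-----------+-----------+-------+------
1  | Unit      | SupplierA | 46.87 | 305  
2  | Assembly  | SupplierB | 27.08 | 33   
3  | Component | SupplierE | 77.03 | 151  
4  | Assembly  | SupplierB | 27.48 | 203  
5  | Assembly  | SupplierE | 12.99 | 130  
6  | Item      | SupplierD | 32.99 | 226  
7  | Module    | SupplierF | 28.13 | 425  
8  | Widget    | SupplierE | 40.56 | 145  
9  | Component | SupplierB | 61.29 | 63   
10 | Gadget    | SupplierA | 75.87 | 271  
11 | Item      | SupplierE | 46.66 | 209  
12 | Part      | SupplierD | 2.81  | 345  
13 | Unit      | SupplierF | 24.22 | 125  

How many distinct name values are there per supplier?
SELECT supplier, COUNT(DISTINCT name)
FROM products
GROUP BY supplier

Result:
  SupplierA: 2 distinct
  SupplierB: 2 distinct
  SupplierD: 2 distinct
  SupplierE: 4 distinct
  SupplierF: 2 distinct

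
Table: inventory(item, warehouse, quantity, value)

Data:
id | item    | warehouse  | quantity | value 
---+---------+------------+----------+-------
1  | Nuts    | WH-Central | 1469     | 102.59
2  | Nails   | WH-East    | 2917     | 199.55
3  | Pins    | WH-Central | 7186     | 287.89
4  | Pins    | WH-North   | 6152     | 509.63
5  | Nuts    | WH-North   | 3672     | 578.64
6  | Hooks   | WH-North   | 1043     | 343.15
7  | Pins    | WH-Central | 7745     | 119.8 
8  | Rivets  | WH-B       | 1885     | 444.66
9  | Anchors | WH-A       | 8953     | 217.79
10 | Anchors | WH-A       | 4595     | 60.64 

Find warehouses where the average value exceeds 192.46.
SELECT warehouse, AVG(value)
FROM inventory
GROUP BY warehouse
HAVING AVG(value) > 192.46

Result:
  WH-B: avg=444.66
  WH-East: avg=199.55
  WH-North: avg=477.14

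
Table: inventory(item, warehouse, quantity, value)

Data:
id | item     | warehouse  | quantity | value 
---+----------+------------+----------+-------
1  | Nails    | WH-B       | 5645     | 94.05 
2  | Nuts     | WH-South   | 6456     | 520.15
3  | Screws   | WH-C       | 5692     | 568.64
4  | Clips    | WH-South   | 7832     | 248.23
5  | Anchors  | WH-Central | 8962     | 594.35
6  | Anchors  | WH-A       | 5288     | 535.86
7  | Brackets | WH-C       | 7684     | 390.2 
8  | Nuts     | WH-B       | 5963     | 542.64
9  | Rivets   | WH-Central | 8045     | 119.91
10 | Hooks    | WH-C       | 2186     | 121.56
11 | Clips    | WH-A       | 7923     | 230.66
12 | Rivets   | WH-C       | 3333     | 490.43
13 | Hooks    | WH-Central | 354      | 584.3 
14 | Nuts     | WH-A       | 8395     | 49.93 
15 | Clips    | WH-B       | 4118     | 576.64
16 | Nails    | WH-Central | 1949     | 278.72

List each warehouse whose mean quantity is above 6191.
SELECT warehouse, AVG(quantity)
FROM inventory
GROUP BY warehouse
HAVING AVG(quantity) > 6191

Result:
  WH-A: avg=7202.00
  WH-South: avg=7144.00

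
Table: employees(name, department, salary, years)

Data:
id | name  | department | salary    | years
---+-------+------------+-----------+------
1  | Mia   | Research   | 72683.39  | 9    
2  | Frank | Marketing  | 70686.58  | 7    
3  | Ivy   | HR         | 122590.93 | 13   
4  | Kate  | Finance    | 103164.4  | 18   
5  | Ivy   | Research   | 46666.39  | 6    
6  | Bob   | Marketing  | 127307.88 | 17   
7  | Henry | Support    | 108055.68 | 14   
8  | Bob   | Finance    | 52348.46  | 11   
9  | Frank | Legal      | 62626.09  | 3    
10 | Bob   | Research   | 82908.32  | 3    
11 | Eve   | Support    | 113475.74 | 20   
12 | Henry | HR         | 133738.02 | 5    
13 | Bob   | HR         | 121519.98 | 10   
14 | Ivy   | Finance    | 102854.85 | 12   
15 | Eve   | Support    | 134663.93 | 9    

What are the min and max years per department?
SELECT department, MIN(years), MAX(years)
FROM employees
GROUP BY department

Result:
  Finance: min=11, max=18
  HR: min=5, max=13
  Legal: min=3, max=3
  Marketing: min=7, max=17
  Research: min=3, max=9
  Support: min=9, max=20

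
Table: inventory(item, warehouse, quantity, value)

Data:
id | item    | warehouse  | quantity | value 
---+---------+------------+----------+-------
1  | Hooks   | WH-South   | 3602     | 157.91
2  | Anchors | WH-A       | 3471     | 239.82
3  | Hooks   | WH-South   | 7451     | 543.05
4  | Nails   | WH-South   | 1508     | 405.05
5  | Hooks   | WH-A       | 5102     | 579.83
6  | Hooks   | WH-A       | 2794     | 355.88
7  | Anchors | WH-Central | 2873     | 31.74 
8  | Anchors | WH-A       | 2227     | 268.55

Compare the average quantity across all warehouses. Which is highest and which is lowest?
SELECT warehouse, AVG(quantity)
FROM inventory
GROUP BY warehouse
ORDER BY AVG(quantity)

All groups:
  WH-Central: 2873.00
  WH-A: 3398.50
  WH-South: 4187.00

Highest: WH-South (4187.00)
Lowest: WH-Central (2873.00)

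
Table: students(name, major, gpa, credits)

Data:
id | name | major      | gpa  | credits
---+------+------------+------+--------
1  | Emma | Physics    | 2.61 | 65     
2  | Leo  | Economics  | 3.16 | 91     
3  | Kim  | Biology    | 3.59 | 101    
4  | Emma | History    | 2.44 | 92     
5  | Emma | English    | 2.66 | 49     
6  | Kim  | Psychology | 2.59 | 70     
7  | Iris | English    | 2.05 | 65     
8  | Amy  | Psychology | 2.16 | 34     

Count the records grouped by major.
SELECT major, COUNT(*) as count
FROM students
GROUP BY major

Result:
  Biology: 1
  Economics: 1
  English: 2
  History: 1
  Physics: 1
  Psychology: 2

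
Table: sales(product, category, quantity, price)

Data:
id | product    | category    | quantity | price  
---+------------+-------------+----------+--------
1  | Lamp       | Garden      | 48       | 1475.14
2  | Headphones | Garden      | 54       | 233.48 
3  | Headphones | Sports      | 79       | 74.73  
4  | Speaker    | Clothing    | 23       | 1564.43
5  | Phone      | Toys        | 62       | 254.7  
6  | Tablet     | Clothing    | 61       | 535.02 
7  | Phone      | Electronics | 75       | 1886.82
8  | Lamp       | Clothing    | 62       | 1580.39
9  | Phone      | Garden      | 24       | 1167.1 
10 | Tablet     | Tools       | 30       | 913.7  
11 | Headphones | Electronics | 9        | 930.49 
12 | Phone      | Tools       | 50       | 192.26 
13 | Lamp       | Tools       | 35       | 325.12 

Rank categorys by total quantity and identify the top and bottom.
SELECT category, SUM(quantity)
FROM sales
GROUP BY category
ORDER BY SUM(quantity)

All groups:
  Toys: 62
  Sports: 79
  Electronics: 84
  Tools: 115
  Garden: 126
  Clothing: 146

Highest: Clothing (146)
Lowest: Toys (62)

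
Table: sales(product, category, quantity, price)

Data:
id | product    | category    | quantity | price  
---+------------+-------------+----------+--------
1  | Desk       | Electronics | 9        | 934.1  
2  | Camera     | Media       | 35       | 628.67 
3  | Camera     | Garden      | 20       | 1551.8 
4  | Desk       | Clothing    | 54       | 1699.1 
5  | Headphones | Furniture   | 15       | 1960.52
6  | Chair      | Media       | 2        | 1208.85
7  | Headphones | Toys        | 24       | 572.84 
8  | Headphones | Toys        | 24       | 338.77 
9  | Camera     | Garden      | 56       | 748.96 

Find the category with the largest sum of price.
SELECT category, SUM(price) as val
FROM sales
GROUP BY category
ORDER BY val DESC
LIMIT 1

Result: Garden with sum(price) = 2300.76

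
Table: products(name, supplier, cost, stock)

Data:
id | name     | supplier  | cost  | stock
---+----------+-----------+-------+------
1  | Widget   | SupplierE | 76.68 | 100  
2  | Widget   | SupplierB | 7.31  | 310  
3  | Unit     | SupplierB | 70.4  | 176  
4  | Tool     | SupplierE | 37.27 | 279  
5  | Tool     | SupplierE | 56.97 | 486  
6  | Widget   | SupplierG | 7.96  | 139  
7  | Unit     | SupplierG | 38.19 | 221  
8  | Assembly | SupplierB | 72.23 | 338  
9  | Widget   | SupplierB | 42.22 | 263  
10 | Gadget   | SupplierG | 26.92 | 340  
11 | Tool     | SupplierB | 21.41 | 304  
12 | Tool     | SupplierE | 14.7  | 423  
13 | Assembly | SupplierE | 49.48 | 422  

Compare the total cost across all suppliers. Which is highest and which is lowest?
SELECT supplier, SUM(cost)
FROM products
GROUP BY supplier
ORDER BY SUM(cost)

All groups:
  SupplierG: 73.07
  SupplierB: 213.57
  SupplierE: 235.10

Highest: SupplierE (235.10)
Lowest: SupplierG (73.07)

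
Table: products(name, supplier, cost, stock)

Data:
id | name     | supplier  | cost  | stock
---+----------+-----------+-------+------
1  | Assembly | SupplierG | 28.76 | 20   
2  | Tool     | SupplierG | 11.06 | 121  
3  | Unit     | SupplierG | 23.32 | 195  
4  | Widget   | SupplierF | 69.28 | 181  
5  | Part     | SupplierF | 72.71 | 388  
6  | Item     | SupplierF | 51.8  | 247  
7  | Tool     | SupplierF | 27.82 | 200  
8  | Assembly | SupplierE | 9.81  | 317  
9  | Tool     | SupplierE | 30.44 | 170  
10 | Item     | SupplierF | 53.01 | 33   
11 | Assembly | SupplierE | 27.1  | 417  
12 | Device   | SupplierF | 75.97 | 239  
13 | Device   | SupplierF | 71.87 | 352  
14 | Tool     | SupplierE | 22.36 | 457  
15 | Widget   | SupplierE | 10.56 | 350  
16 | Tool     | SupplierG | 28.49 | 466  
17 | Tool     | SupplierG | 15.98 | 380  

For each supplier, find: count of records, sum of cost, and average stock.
SELECT supplier,
       COUNT(*) as cnt,
       SUM(cost) as total_cost,
       AVG(stock) as avg_stock
FROM products
GROUP BY supplier

Result:
  SupplierE: 5 records, 100.27 total cost, 342.20 avg stock
  SupplierF: 7 records, 422.46 total cost, 234.29 avg stock
  SupplierG: 5 records, 107.61 total cost, 236.40 avg stock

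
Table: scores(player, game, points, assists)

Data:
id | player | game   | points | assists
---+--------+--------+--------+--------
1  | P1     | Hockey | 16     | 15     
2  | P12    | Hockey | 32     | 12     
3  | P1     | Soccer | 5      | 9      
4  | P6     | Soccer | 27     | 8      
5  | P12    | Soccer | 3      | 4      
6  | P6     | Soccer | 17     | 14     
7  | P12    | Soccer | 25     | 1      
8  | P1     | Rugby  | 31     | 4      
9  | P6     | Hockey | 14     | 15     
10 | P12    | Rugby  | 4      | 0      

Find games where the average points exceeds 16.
SELECT game, AVG(points)
FROM scores
GROUP BY game
HAVING AVG(points) > 16

Result:
  Hockey: avg=20.67
  Rugby: avg=17.50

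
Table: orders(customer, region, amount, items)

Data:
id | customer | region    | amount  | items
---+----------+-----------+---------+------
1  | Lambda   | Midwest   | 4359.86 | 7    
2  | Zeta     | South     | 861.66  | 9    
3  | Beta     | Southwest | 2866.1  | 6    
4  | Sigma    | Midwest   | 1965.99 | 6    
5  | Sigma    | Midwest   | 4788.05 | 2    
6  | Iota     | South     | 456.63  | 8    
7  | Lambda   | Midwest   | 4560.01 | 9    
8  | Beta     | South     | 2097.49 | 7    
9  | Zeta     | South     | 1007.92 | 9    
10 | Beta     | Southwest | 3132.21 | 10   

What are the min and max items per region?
SELECT region, MIN(items), MAX(items)
FROM orders
GROUP BY region

Result:
  Midwest: min=2, max=9
  South: min=7, max=9
  Southwest: min=6, max=10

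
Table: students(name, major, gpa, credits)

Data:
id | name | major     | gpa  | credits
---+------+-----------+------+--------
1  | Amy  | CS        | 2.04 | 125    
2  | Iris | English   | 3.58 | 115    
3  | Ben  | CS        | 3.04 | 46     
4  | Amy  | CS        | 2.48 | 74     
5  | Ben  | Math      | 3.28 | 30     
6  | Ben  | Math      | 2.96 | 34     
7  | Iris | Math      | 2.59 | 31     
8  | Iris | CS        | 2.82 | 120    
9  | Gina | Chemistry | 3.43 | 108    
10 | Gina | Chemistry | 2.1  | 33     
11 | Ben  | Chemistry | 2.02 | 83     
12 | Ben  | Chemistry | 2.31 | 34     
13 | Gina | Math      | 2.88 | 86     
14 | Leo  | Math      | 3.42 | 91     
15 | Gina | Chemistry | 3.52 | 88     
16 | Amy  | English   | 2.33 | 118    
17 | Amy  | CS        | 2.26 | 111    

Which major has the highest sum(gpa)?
SELECT major, SUM(gpa) as val
FROM students
GROUP BY major
ORDER BY val DESC
LIMIT 1

Result: Math with sum(gpa) = 15.13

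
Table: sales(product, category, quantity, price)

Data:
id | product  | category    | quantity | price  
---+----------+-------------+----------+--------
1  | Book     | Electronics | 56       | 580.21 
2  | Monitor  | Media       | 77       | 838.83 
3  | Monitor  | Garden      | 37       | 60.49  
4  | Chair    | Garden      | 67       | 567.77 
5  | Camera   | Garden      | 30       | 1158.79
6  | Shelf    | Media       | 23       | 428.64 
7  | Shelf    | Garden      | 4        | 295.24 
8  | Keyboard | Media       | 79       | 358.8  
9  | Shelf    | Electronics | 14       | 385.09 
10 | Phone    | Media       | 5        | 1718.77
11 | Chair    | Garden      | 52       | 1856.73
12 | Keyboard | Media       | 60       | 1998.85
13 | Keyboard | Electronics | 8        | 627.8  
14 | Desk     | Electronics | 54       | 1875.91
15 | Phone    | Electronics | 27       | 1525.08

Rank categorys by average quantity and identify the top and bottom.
SELECT category, AVG(quantity)
FROM sales
GROUP BY category
ORDER BY AVG(quantity)

All groups:
  Electronics: 31.80
  Garden: 38.00
  Media: 48.80

Highest: Media (48.80)
Lowest: Electronics (31.80)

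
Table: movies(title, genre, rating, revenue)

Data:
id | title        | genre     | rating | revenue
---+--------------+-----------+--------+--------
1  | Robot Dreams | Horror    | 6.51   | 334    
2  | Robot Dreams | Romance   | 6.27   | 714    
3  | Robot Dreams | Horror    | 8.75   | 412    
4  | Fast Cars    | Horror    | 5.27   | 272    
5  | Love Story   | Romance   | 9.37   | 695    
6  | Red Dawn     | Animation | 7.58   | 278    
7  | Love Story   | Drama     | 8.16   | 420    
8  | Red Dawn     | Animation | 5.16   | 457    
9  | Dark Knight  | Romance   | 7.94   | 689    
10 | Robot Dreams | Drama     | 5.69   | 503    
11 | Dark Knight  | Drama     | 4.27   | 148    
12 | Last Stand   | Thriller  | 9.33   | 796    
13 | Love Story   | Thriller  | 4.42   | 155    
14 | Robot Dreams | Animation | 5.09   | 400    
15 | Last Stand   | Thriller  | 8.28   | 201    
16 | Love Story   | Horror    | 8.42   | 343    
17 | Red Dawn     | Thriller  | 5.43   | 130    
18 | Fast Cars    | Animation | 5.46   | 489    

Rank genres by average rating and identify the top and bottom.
SELECT genre, AVG(rating)
FROM movies
GROUP BY genre
ORDER BY AVG(rating)

All groups:
  Animation: 5.82
  Drama: 6.04
  Thriller: 6.87
  Horror: 7.24
  Romance: 7.86

Highest: Romance (7.86)
Lowest: Animation (5.82)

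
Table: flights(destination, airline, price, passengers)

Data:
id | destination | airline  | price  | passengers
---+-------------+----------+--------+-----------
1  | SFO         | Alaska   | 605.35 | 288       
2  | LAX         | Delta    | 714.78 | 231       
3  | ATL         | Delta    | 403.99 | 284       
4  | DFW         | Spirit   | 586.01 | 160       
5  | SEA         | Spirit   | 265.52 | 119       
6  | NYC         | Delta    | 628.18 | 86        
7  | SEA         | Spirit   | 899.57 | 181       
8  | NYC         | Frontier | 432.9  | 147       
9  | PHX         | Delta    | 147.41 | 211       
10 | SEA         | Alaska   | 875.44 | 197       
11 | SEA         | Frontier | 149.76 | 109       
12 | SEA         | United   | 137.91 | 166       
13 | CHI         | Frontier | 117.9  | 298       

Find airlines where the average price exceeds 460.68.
SELECT airline, AVG(price)
FROM flights
GROUP BY airline
HAVING AVG(price) > 460.68

Result:
  Alaska: avg=740.40
  Delta: avg=473.59
  Spirit: avg=583.70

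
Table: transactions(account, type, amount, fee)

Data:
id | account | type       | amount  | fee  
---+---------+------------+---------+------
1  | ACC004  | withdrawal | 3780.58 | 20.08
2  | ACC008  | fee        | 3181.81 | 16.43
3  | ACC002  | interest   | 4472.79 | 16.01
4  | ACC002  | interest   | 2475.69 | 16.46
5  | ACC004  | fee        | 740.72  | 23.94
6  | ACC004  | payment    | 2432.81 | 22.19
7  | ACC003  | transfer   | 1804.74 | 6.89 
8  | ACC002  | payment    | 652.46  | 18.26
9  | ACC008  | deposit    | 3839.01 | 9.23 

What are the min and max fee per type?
SELECT type, MIN(fee), MAX(fee)
FROM transactions
GROUP BY type

Result:
  deposit: min=9.23, max=9.23
  fee: min=16.43, max=23.94
  interest: min=16.01, max=16.46
  payment: min=18.26, max=22.19
  transfer: min=6.89, max=6.89
  withdrawal: min=20.08, max=20.08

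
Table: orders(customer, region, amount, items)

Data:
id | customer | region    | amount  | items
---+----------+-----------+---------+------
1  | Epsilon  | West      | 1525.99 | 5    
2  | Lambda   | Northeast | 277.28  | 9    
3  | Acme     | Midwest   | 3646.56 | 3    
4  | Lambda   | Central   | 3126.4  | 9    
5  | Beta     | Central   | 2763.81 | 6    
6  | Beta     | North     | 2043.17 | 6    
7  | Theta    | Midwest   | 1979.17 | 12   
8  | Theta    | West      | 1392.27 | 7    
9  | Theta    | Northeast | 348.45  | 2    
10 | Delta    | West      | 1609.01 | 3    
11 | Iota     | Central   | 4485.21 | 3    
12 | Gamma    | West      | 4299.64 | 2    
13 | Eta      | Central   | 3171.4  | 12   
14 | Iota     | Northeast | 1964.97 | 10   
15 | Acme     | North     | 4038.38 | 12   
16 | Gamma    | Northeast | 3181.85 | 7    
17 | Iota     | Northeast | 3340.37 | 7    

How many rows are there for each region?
SELECT region, COUNT(*) as count
FROM orders
GROUP BY region

Result:
  Central: 4
  Midwest: 2
  North: 2
  Northeast: 5
  West: 4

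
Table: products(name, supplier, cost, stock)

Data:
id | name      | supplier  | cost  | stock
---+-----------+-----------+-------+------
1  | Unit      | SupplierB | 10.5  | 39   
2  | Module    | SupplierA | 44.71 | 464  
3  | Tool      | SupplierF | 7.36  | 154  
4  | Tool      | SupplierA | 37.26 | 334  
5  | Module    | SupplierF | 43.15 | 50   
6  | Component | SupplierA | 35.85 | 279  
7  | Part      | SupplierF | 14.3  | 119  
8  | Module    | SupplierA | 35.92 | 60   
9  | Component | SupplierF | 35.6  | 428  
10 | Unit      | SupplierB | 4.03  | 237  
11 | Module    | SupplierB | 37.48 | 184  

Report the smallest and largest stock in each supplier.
SELECT supplier, MIN(stock), MAX(stock)
FROM products
GROUP BY supplier

Result:
  SupplierA: min=60, max=464
  SupplierB: min=39, max=237
  SupplierF: min=50, max=428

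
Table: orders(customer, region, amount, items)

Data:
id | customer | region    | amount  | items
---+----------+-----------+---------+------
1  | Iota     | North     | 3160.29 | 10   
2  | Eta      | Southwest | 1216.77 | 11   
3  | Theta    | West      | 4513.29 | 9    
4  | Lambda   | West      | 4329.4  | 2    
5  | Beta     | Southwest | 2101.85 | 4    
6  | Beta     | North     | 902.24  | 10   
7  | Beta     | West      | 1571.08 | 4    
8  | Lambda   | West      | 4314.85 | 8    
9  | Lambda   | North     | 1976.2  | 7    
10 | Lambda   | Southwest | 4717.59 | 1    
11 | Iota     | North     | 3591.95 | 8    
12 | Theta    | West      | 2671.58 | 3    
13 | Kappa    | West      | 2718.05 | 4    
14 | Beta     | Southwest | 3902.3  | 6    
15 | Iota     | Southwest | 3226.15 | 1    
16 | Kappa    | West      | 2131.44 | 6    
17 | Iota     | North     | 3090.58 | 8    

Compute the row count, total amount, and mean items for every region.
SELECT region,
       COUNT(*) as cnt,
       SUM(amount) as total_amount,
       AVG(items) as avg_items
FROM orders
GROUP BY region

Result:
  North: 5 records, 12721.26 total amount, 8.60 avg items
  Southwest: 5 records, 15164.66 total amount, 4.60 avg items
  West: 7 records, 22249.69 total amount, 5.14 avg items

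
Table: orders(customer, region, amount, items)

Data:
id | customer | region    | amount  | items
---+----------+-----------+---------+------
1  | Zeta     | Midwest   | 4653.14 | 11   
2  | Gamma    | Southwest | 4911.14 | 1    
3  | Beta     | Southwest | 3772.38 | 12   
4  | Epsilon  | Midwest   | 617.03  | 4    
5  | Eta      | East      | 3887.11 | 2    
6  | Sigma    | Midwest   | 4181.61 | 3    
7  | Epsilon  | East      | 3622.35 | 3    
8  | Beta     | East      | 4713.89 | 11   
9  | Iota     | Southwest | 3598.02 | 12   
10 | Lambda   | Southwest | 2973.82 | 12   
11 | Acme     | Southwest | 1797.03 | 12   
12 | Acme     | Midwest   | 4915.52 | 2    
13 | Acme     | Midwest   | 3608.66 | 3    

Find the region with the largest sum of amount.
SELECT region, SUM(amount) as val
FROM orders
GROUP BY region
ORDER BY val DESC
LIMIT 1

Result: Midwest with sum(amount) = 17975.96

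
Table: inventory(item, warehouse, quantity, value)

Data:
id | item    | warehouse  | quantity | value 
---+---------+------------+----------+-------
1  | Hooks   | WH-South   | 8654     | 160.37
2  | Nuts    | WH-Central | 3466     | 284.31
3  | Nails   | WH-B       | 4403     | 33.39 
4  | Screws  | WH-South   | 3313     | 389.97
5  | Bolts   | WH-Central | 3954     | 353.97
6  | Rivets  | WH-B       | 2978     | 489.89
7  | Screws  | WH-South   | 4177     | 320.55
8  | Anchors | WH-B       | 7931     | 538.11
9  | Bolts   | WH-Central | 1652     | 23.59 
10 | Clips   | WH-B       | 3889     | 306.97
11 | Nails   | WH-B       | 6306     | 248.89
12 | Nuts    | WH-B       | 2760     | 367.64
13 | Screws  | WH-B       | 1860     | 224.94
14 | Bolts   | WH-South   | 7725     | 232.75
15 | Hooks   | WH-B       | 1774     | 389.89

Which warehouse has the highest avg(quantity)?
SELECT warehouse, AVG(quantity) as val
FROM inventory
GROUP BY warehouse
ORDER BY val DESC
LIMIT 1

Result: WH-South with avg(quantity) = 5967.25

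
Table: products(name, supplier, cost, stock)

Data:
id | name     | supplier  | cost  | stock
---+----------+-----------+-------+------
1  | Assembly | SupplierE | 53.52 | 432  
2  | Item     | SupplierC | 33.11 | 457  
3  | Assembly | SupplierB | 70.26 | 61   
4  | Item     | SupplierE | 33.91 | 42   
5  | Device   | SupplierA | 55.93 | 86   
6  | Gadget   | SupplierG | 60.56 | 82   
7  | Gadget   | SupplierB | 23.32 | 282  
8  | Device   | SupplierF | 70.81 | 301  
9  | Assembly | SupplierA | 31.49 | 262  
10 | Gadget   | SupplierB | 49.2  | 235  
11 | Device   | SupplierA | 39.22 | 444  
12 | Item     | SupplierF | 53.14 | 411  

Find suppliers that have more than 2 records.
SELECT supplier, COUNT(*) as cnt
FROM products
GROUP BY supplier
HAVING COUNT(*) > 2

Result:
  SupplierA: 3
  SupplierB: 3

Note: HAVING filters groups after aggregation, WHERE filters rows before.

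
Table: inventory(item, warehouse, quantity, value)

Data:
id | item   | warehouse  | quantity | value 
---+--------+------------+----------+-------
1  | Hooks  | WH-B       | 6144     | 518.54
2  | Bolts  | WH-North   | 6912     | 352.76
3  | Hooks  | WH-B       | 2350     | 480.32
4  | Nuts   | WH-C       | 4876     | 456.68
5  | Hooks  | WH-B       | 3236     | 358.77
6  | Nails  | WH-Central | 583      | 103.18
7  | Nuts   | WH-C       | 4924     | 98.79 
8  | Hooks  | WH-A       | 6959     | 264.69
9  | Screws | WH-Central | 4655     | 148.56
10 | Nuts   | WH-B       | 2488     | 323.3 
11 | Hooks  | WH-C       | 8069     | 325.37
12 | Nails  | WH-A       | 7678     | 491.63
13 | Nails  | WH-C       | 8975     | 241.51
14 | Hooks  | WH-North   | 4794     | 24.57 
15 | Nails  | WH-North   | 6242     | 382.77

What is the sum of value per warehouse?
SELECT warehouse, SUM(value) as result
FROM inventory
GROUP BY warehouse

Result:
  WH-A: 756.32
  WH-B: 1680.93
  WH-C: 1122.35
  WH-Central: 251.74
  WH-North: 760.10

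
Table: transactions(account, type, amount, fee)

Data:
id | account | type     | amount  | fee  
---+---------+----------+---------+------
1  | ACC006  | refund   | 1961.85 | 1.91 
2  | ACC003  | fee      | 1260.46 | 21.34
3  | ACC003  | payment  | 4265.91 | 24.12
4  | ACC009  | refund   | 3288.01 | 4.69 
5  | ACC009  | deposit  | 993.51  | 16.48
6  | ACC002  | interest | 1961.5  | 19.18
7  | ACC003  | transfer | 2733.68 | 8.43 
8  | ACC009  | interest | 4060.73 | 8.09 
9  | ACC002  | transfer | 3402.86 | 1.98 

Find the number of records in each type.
SELECT type, COUNT(*) as count
FROM transactions
GROUP BY type

Result:
  deposit: 1
  fee: 1
  interest: 2
  payment: 1
  refund: 2
  transfer: 2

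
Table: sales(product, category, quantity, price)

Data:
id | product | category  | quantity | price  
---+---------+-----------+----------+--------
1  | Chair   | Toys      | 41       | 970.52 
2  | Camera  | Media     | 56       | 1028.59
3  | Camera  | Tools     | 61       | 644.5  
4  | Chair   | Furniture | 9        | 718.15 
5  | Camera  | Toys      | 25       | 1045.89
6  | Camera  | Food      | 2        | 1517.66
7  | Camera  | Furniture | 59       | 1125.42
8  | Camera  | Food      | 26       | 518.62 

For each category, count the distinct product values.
SELECT category, COUNT(DISTINCT product)
FROM sales
GROUP BY category

Result:
  Food: 1 distinct
  Furniture: 2 distinct
  Media: 1 distinct
  Tools: 1 distinct
  Toys: 2 distinct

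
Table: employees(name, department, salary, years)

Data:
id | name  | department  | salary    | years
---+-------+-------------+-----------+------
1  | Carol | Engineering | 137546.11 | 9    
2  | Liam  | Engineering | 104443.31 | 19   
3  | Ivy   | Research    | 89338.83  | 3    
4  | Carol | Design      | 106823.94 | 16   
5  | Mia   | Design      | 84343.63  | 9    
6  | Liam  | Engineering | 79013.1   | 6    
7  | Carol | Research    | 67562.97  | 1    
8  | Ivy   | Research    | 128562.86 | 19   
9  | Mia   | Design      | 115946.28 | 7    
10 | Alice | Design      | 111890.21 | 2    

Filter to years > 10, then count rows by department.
SELECT department, COUNT(*)
FROM employees
WHERE years > 10
GROUP BY department

Note: WHERE filters rows before grouping.

Result:
  Design: 1
  Engineering: 1
  Research: 1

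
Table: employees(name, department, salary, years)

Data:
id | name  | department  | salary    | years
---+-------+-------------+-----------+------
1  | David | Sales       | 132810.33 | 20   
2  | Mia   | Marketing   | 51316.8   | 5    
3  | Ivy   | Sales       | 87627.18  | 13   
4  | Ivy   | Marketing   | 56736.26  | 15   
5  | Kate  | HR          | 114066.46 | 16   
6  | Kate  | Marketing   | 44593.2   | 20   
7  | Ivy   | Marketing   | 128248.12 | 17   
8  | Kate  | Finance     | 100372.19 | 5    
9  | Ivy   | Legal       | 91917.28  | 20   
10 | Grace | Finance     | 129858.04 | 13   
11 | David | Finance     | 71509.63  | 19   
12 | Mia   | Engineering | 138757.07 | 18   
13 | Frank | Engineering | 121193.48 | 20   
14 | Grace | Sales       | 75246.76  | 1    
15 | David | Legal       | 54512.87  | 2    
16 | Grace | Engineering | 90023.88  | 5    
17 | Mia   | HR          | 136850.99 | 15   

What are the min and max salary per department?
SELECT department, MIN(salary), MAX(salary)
FROM employees
GROUP BY department

Result:
  Engineering: min=90023.88, max=138757.07
  Finance: min=71509.63, max=129858.04
  HR: min=114066.46, max=136850.99
  Legal: min=54512.87, max=91917.28
  Marketing: min=44593.20, max=128248.12
  Sales: min=75246.76, max=132810.33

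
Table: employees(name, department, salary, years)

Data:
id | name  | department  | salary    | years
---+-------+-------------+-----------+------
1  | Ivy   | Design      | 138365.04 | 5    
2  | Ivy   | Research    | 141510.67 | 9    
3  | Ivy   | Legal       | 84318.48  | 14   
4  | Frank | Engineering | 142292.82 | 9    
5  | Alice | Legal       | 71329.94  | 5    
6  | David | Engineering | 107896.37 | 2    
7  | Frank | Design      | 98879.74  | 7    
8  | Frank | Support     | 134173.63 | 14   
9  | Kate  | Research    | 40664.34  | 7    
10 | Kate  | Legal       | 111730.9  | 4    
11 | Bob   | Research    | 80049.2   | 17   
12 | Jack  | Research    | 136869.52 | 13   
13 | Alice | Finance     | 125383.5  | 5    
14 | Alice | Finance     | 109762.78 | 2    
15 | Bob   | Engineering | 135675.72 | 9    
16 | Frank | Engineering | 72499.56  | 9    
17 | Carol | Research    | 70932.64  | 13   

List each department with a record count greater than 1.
SELECT department, COUNT(*) as cnt
FROM employees
GROUP BY department
HAVING COUNT(*) > 1

Result:
  Design: 2
  Engineering: 4
  Finance: 2
  Legal: 3
  Research: 5

Note: HAVING filters groups after aggregation, WHERE filters rows before.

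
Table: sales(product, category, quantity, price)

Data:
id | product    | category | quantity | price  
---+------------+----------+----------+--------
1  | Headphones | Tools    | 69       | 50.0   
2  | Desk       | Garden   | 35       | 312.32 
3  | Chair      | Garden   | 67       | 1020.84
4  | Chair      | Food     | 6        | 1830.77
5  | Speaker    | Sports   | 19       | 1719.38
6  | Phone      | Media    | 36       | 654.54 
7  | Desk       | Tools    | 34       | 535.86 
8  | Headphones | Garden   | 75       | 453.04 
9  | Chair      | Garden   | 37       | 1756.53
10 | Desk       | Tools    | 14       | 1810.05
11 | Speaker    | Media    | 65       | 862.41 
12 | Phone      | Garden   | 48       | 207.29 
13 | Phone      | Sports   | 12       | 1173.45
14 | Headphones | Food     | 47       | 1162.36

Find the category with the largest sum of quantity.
SELECT category, SUM(quantity) as val
FROM sales
GROUP BY category
ORDER BY val DESC
LIMIT 1

Result: Garden with sum(quantity) = 262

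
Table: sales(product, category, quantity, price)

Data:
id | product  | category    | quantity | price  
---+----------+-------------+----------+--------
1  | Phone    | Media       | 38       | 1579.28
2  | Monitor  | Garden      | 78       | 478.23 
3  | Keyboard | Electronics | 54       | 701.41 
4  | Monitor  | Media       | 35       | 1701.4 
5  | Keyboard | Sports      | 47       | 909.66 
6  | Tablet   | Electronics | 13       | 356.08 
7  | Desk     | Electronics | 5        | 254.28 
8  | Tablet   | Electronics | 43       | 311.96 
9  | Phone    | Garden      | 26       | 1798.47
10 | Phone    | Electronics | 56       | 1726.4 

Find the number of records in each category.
SELECT category, COUNT(*) as count
FROM sales
GROUP BY category

Result:
  Electronics: 5
  Garden: 2
  Media: 2
  Sports: 1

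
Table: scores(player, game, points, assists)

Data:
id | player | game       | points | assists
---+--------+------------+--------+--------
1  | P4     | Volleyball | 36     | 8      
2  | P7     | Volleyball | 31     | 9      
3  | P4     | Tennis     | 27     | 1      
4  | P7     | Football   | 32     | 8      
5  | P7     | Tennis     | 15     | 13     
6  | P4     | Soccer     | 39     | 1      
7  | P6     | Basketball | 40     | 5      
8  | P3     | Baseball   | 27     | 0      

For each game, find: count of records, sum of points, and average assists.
SELECT game,
       COUNT(*) as cnt,
       SUM(points) as total_points,
       AVG(assists) as avg_assists
FROM scores
GROUP BY game

Result:
  Baseball: 1 records, 27 total points, 0.00 avg assists
  Basketball: 1 records, 40 total points, 5.00 avg assists
  Football: 1 records, 32 total points, 8.00 avg assists
  Soccer: 1 records, 39 total points, 1.00 avg assists
  Tennis: 2 records, 42 total points, 7.00 avg assists
  Volleyball: 2 records, 67 total points, 8.50 avg assists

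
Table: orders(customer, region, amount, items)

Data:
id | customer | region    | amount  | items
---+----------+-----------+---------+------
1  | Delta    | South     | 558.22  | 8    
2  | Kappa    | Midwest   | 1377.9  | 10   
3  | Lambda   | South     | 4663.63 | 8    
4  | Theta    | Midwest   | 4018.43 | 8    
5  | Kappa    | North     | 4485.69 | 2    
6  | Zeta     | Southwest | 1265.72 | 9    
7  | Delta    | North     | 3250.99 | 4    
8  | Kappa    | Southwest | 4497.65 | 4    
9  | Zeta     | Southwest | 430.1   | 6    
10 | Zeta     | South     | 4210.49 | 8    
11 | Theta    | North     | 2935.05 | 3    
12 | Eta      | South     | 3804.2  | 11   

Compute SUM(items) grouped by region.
SELECT region, SUM(items) as result
FROM orders
GROUP BY region

Result:
  Midwest: 18
  North: 9
  South: 35
  Southwest: 19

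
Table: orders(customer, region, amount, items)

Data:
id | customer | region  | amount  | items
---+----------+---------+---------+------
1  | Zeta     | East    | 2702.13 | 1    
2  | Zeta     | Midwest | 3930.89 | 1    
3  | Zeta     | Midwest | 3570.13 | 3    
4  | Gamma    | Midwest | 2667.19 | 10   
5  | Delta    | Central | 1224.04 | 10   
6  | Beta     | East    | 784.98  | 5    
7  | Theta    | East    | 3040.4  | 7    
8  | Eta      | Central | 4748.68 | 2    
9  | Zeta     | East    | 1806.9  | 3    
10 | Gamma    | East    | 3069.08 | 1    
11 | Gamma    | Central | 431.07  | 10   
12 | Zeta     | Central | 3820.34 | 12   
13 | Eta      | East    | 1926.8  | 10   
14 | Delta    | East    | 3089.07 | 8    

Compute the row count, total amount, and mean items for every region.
SELECT region,
       COUNT(*) as cnt,
       SUM(amount) as total_amount,
       AVG(items) as avg_items
FROM orders
GROUP BY region

Result:
  Central: 4 records, 10224.13 total amount, 8.50 avg items
  East: 7 records, 16419.36 total amount, 5.00 avg items
  Midwest: 3 records, 10168.21 total amount, 4.67 avg items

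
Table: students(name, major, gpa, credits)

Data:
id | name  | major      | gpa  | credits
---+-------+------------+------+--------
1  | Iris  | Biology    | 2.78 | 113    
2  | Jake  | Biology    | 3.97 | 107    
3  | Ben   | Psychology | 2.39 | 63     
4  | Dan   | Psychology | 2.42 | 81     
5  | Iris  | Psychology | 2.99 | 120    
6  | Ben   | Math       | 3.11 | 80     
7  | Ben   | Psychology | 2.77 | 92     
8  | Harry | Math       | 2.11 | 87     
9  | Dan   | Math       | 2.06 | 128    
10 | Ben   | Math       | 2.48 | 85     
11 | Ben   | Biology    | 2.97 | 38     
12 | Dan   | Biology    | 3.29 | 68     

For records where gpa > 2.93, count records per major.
SELECT major, COUNT(*)
FROM students
WHERE gpa > 2.93
GROUP BY major

Note: WHERE filters rows before grouping.

Result:
  Biology: 3
  Math: 1
  Psychology: 1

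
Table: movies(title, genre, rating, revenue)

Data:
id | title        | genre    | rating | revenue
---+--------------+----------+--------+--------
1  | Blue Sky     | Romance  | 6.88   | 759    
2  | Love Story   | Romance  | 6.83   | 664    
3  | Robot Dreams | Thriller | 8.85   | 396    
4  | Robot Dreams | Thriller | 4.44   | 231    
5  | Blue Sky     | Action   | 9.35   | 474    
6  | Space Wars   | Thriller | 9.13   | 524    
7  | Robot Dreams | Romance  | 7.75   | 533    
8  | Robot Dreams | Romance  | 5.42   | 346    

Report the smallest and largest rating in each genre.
SELECT genre, MIN(rating), MAX(rating)
FROM movies
GROUP BY genre

Result:
  Action: min=9.35, max=9.35
  Romance: min=5.42, max=7.75
  Thriller: min=4.44, max=9.13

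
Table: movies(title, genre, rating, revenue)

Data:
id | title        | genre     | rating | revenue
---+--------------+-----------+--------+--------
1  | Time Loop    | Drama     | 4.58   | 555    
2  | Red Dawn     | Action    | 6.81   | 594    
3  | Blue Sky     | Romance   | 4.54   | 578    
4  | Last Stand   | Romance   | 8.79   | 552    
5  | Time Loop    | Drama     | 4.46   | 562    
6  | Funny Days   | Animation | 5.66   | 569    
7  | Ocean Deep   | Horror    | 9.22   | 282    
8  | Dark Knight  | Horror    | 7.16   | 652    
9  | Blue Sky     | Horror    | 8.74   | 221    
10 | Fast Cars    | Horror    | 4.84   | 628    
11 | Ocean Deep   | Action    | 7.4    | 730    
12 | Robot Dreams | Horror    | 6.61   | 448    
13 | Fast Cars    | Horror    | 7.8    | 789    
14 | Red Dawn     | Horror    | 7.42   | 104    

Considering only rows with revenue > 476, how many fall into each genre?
SELECT genre, COUNT(*)
FROM movies
WHERE revenue > 476
GROUP BY genre

Note: WHERE filters rows before grouping.

Result:
  Action: 2
  Animation: 1
  Drama: 2
  Horror: 3
  Romance: 2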